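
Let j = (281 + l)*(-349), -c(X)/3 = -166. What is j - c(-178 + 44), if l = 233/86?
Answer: -8558079/86 ≈ -99513.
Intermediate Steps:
c(X) = 498 (c(X) = -3*(-166) = 498)
l = 233/86 (l = 233*(1/86) = 233/86 ≈ 2.7093)
j = -8515251/86 (j = (281 + 233/86)*(-349) = (24399/86)*(-349) = -8515251/86 ≈ -99015.)
j - c(-178 + 44) = -8515251/86 - 1*498 = -8515251/86 - 498 = -8558079/86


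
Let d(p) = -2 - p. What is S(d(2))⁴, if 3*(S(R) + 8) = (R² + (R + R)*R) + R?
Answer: 160000/81 ≈ 1975.3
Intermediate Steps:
S(R) = -8 + R² + R/3 (S(R) = -8 + ((R² + (R + R)*R) + R)/3 = -8 + ((R² + (2*R)*R) + R)/3 = -8 + ((R² + 2*R²) + R)/3 = -8 + (3*R² + R)/3 = -8 + (R + 3*R²)/3 = -8 + (R² + R/3) = -8 + R² + R/3)
S(d(2))⁴ = (-8 + (-2 - 1*2)² + (-2 - 1*2)/3)⁴ = (-8 + (-2 - 2)² + (-2 - 2)/3)⁴ = (-8 + (-4)² + (⅓)*(-4))⁴ = (-8 + 16 - 4/3)⁴ = (20/3)⁴ = 160000/81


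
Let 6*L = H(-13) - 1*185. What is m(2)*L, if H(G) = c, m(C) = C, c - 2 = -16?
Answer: -199/3 ≈ -66.333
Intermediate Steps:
c = -14 (c = 2 - 16 = -14)
H(G) = -14
L = -199/6 (L = (-14 - 1*185)/6 = (-14 - 185)/6 = (1/6)*(-199) = -199/6 ≈ -33.167)
m(2)*L = 2*(-199/6) = -199/3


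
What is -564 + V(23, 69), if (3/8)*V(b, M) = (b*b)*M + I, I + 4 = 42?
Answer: 290620/3 ≈ 96873.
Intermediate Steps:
I = 38 (I = -4 + 42 = 38)
V(b, M) = 304/3 + 8*M*b²/3 (V(b, M) = 8*((b*b)*M + 38)/3 = 8*(b²*M + 38)/3 = 8*(M*b² + 38)/3 = 8*(38 + M*b²)/3 = 304/3 + 8*M*b²/3)
-564 + V(23, 69) = -564 + (304/3 + (8/3)*69*23²) = -564 + (304/3 + (8/3)*69*529) = -564 + (304/3 + 97336) = -564 + 292312/3 = 290620/3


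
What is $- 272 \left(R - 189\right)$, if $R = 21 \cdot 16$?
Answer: $-39984$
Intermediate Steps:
$R = 336$
$- 272 \left(R - 189\right) = - 272 \left(336 - 189\right) = \left(-272\right) 147 = -39984$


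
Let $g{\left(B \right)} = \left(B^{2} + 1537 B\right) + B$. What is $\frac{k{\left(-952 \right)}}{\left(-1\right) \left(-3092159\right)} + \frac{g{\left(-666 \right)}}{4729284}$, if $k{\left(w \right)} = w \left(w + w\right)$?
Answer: $\frac{26891113052}{58030547953} \approx 0.4634$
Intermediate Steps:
$g{\left(B \right)} = B^{2} + 1538 B$
$k{\left(w \right)} = 2 w^{2}$ ($k{\left(w \right)} = w 2 w = 2 w^{2}$)
$\frac{k{\left(-952 \right)}}{\left(-1\right) \left(-3092159\right)} + \frac{g{\left(-666 \right)}}{4729284} = \frac{2 \left(-952\right)^{2}}{\left(-1\right) \left(-3092159\right)} + \frac{\left(-666\right) \left(1538 - 666\right)}{4729284} = \frac{2 \cdot 906304}{3092159} + \left(-666\right) 872 \cdot \frac{1}{4729284} = 1812608 \cdot \frac{1}{3092159} - \frac{16132}{131369} = \frac{258944}{441737} - \frac{16132}{131369} = \frac{26891113052}{58030547953}$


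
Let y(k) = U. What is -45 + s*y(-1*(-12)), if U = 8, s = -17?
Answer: -181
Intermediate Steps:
y(k) = 8
-45 + s*y(-1*(-12)) = -45 - 17*8 = -45 - 136 = -181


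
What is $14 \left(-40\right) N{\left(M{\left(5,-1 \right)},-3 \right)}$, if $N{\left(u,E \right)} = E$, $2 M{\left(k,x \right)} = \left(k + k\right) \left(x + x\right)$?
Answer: $1680$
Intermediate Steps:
$M{\left(k,x \right)} = 2 k x$ ($M{\left(k,x \right)} = \frac{\left(k + k\right) \left(x + x\right)}{2} = \frac{2 k 2 x}{2} = \frac{4 k x}{2} = 2 k x$)
$14 \left(-40\right) N{\left(M{\left(5,-1 \right)},-3 \right)} = 14 \left(-40\right) \left(-3\right) = \left(-560\right) \left(-3\right) = 1680$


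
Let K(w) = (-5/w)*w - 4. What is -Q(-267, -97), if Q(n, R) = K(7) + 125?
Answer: -116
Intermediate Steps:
K(w) = -9 (K(w) = -5 - 4 = -9)
Q(n, R) = 116 (Q(n, R) = -9 + 125 = 116)
-Q(-267, -97) = -1*116 = -116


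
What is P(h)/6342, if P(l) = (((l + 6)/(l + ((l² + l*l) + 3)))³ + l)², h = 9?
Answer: 3084003113689/241431648114048 ≈ 0.012774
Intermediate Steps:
P(l) = (l + (6 + l)³/(3 + l + 2*l²)³)² (P(l) = (((6 + l)/(l + ((l² + l²) + 3)))³ + l)² = (((6 + l)/(l + (2*l² + 3)))³ + l)² = (((6 + l)/(l + (3 + 2*l²)))³ + l)² = (((6 + l)/(3 + l + 2*l²))³ + l)² = ((6 + l)³/(3 + l + 2*l²)³ + l)² = (l + (6 + l)³/(3 + l + 2*l²)³)²)
P(h)/6342 = (((6 + 9)³ + 9*(3 + 9 + 2*9²)³)²/(3 + 9 + 2*9²)⁶)/6342 = ((15³ + 9*(3 + 9 + 2*81)³)²/(3 + 9 + 2*81)⁶)*(1/6342) = ((3375 + 9*(3 + 9 + 162)³)²/(3 + 9 + 162)⁶)*(1/6342) = ((3375 + 9*174³)²/174⁶)*(1/6342) = ((3375 + 9*5268024)²*(1/27752076864576))*(1/6342) = ((3375 + 47412216)²*(1/27752076864576))*(1/6342) = (47415591²*(1/27752076864576))*(1/6342) = (2248238269879281*(1/27752076864576))*(1/6342) = (3084003113689/38068692544)*(1/6342) = 3084003113689/241431648114048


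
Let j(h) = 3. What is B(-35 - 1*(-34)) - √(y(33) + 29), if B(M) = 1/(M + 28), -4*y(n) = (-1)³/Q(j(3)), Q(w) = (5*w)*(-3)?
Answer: 1/27 - √26095/30 ≈ -5.3476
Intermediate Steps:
Q(w) = -15*w
y(n) = -1/180 (y(n) = -(-1)³/(4*((-15*3))) = -(-1)/(4*(-45)) = -(-1)*(-1)/(4*45) = -¼*1/45 = -1/180)
B(M) = 1/(28 + M)
B(-35 - 1*(-34)) - √(y(33) + 29) = 1/(28 + (-35 - 1*(-34))) - √(-1/180 + 29) = 1/(28 + (-35 + 34)) - √(5219/180) = 1/(28 - 1) - √26095/30 = 1/27 - √26095/30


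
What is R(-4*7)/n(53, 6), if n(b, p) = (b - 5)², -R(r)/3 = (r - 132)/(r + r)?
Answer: -5/1344 ≈ -0.0037202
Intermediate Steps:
R(r) = -3*(-132 + r)/(2*r) (R(r) = -3*(r - 132)/(r + r) = -3*(-132 + r)/(2*r))
n(b, p) = (-5 + b)²
R(-4*7)/n(53, 6) = (-3/2 + 198/((-4*7)))/((-5 + 53)²) = (-3/2 + 198/(-28))/(48²) = (-3/2 + 198*(-1/28))/2304 = (-3/2 - 99/14)*(1/2304) = -60/7*1/2304 = -5/1344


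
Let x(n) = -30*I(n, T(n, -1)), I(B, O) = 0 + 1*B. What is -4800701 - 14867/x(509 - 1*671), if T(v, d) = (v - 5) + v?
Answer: -23331421727/4860 ≈ -4.8007e+6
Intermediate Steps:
T(v, d) = -5 + 2*v (T(v, d) = (-5 + v) + v = -5 + 2*v)
I(B, O) = B (I(B, O) = 0 + B = B)
x(n) = -30*n
-4800701 - 14867/x(509 - 1*671) = -4800701 - 14867*(-1/(30*(509 - 1*671))) = -4800701 - 14867*(-1/(30*(509 - 671))) = -4800701 - 14867/((-30*(-162))) = -4800701 - 14867/4860 = -23331421727/4860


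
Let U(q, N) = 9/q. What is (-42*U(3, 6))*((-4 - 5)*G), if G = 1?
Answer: 1134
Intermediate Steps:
(-42*U(3, 6))*((-4 - 5)*G) = (-378/3)*((-4 - 5)*1) = (-378/3)*(-9*1) = -42*3*(-9) = -126*(-9) = 1134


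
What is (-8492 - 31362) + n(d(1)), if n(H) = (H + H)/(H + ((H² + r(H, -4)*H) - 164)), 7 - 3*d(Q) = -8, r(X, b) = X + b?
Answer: -5141176/129 ≈ -39854.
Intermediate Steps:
d(Q) = 5 (d(Q) = 7/3 - ⅓*(-8) = 7/3 + 8/3 = 5)
n(H) = 2*H/(-164 + H + H² + H*(-4 + H)) (n(H) = (H + H)/(H + ((H² + (H - 4)*H) - 164)) = (2*H)/(H + ((H² + (-4 + H)*H) - 164)) = (2*H)/(H + ((H² + H*(-4 + H)) - 164)) = (2*H)/(H + (-164 + H² + H*(-4 + H))) = (2*H)/(-164 + H + H² + H*(-4 + H)) = 2*H/(-164 + H + H² + H*(-4 + H)))
(-8492 - 31362) + n(d(1)) = (-8492 - 31362) + 2*5/(-164 - 3*5 + 2*5²) = -39854 + 2*5/(-164 - 15 + 2*25) = -39854 + 2*5/(-164 - 15 + 50) = -39854 + 2*5/(-129) = -39854 + 2*5*(-1/129) = -39854 - 10/129 = -5141176/129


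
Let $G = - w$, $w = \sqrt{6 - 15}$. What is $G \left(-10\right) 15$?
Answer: $450 i \approx 450.0 i$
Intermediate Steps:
$w = 3 i$ ($w = \sqrt{-9} = 3 i \approx 3.0 i$)
$G = - 3 i \approx - 3.0 i$
$G \left(-10\right) 15 = - 3 i \left(-10\right) 15 = 30 i 15 = 450 i$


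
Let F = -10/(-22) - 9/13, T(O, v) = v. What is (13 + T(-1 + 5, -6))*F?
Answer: -238/143 ≈ -1.6643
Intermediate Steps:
F = -34/143 (F = -10*(-1/22) - 9*1/13 = 5/11 - 9/13 = -34/143 ≈ -0.23776)
(13 + T(-1 + 5, -6))*F = (13 - 6)*(-34/143) = 7*(-34/143) = -238/143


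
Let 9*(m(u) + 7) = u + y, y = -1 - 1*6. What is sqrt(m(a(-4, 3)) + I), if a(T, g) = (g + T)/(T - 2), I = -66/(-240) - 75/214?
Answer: I*sqrt(2906273010)/19260 ≈ 2.7991*I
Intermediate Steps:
I = -323/4280 (I = -66*(-1/240) - 75*1/214 = 11/40 - 75/214 = -323/4280 ≈ -0.075467)
y = -7 (y = -1 - 6 = -7)
a(T, g) = (T + g)/(-2 + T)
m(u) = -70/9 + u/9 (m(u) = -7 + (u - 7)/9 = -7 + (-7 + u)/9 = -7 + (-7/9 + u/9) = -70/9 + u/9)
sqrt(m(a(-4, 3)) + I) = sqrt((-70/9 + ((-4 + 3)/(-2 - 4))/9) - 323/4280) = sqrt((-70/9 + (-1/(-6))/9) - 323/4280) = sqrt((-70/9 + (-1/6*(-1))/9) - 323/4280) = sqrt((-70/9 + (1/9)*(1/6)) - 323/4280) = sqrt((-70/9 + 1/54) - 323/4280) = sqrt(-419/54 - 323/4280) = sqrt(-905381/115560) = I*sqrt(2906273010)/19260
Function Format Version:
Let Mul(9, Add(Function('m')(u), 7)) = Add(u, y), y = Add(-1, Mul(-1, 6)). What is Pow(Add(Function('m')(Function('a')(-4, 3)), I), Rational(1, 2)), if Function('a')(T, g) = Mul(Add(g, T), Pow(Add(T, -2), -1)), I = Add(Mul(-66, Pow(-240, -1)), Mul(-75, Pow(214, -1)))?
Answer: Mul(Rational(1, 19260), I, Pow(2906273010, Rational(1, 2))) ≈ Mul(2.7991, I)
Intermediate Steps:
I = Rational(-323, 4280) (I = Add(Mul(-66, Rational(-1, 240)), Mul(-75, Rational(1, 214))) = Add(Rational(11, 40), Rational(-75, 214)) = Rational(-323, 4280) ≈ -0.075467)
y = -7 (y = Add(-1, -6) = -7)
Function('a')(T, g) = Mul(Pow(Add(-2, T), -1), Add(T, g)) (Function('a')(T, g) = Mul(Add(T, g), Pow(Add(-2, T), -1)) = Mul(Pow(Add(-2, T), -1), Add(T, g)))
Function('m')(u) = Add(Rational(-70, 9), Mul(Rational(1, 9), u)) (Function('m')(u) = Add(-7, Mul(Rational(1, 9), Add(u, -7))) = Add(-7, Mul(Rational(1, 9), Add(-7, u))) = Add(-7, Add(Rational(-7, 9), Mul(Rational(1, 9), u))) = Add(Rational(-70, 9), Mul(Rational(1, 9), u)))
Pow(Add(Function('m')(Function('a')(-4, 3)), I), Rational(1, 2)) = Pow(Add(Add(Rational(-70, 9), Mul(Rational(1, 9), Mul(Pow(Add(-2, -4), -1), Add(-4, 3)))), Rational(-323, 4280)), Rational(1, 2)) = Pow(Add(Add(Rational(-70, 9), Mul(Rational(1, 9), Mul(Pow(-6, -1), -1))), Rational(-323, 4280)), Rational(1, 2)) = Pow(Add(Add(Rational(-70, 9), Mul(Rational(1, 9), Mul(Rational(-1, 6), -1))), Rational(-323, 4280)), Rational(1, 2)) = Pow(Add(Add(Rational(-70, 9), Mul(Rational(1, 9), Rational(1, 6))), Rational(-323, 4280)), Rational(1, 2)) = Pow(Add(Add(Rational(-70, 9), Rational(1, 54)), Rational(-323, 4280)), Rational(1, 2)) = Pow(Add(Rational(-419, 54), Rational(-323, 4280)), Rational(1, 2)) = Pow(Rational(-905381, 115560), Rational(1, 2)) = Mul(Rational(1, 19260), I, Pow(2906273010, Rational(1, 2)))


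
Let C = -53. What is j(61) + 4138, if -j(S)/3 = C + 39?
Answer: 4180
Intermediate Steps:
j(S) = 42 (j(S) = -3*(-53 + 39) = -3*(-14) = 42)
j(61) + 4138 = 42 + 4138 = 4180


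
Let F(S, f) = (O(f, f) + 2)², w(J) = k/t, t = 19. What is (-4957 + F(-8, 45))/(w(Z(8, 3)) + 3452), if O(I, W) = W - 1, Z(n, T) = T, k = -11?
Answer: -17993/21859 ≈ -0.82314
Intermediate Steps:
w(J) = -11/19
O(I, W) = -1 + W
F(S, f) = (1 + f)² (F(S, f) = ((-1 + f) + 2)² = (1 + f)²)
(-4957 + F(-8, 45))/(w(Z(8, 3)) + 3452) = (-4957 + (1 + 45)²)/(-11/19 + 3452) = (-4957 + 46²)/(65577/19) = (-4957 + 2116)*(19/65577) = -2841*19/65577 = -17993/21859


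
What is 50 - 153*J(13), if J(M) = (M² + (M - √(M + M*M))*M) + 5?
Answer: -52429 + 1989*√182 ≈ -25596.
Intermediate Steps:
J(M) = 5 + M² + M*(M - √(M + M²)) (J(M) = (M² + (M - √(M + M²))*M) + 5 = (M² + M*(M - √(M + M²))) + 5 = 5 + M² + M*(M - √(M + M²)))
50 - 153*J(13) = 50 - 153*(5 + 2*13² - 1*13*√(13*(1 + 13))) = 50 - 153*(5 + 2*169 - 1*13*√(13*14)) = 50 - 153*(5 + 338 - 1*13*√182) = 50 - 153*(5 + 338 - 13*√182) = 50 - 153*(343 - 13*√182) = 50 + (-52479 + 1989*√182) = -52429 + 1989*√182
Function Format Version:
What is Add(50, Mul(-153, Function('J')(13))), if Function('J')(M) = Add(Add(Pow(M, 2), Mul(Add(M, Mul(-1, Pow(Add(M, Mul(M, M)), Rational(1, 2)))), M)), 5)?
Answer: Add(-52429, Mul(1989, Pow(182, Rational(1, 2)))) ≈ -25596.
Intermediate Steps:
Function('J')(M) = Add(5, Pow(M, 2), Mul(M, Add(M, Mul(-1, Pow(Add(M, Pow(M, 2)), Rational(1, 2)))))) (Function('J')(M) = Add(Add(Pow(M, 2), Mul(Add(M, Mul(-1, Pow(Add(M, Pow(M, 2)), Rational(1, 2)))), M)), 5) = Add(Add(Pow(M, 2), Mul(M, Add(M, Mul(-1, Pow(Add(M, Pow(M, 2)), Rational(1, 2)))))), 5) = Add(5, Pow(M, 2), Mul(M, Add(M, Mul(-1, Pow(Add(M, Pow(M, 2)), Rational(1, 2)))))))
Add(50, Mul(-153, Function('J')(13))) = Add(50, Mul(-153, Add(5, Mul(2, Pow(13, 2)), Mul(-1, 13, Pow(Mul(13, Add(1, 13)), Rational(1, 2)))))) = Add(50, Mul(-153, Add(5, Mul(2, 169), Mul(-1, 13, Pow(Mul(13, 14), Rational(1, 2)))))) = Add(50, Mul(-153, Add(5, 338, Mul(-1, 13, Pow(182, Rational(1, 2)))))) = Add(50, Mul(-153, Add(5, 338, Mul(-13, Pow(182, Rational(1, 2)))))) = Add(50, Mul(-153, Add(343, Mul(-13, Pow(182, Rational(1, 2)))))) = Add(50, Add(-52479, Mul(1989, Pow(182, Rational(1, 2))))) = Add(-52429, Mul(1989, Pow(182, Rational(1, 2))))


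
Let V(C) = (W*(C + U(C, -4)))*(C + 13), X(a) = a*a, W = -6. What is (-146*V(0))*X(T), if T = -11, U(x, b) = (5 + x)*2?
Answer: 13779480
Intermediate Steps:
U(x, b) = 10 + 2*x
X(a) = a²
V(C) = (-60 - 18*C)*(13 + C) (V(C) = (-6*(C + (10 + 2*C)))*(C + 13) = (-6*(10 + 3*C))*(13 + C) = (-60 - 18*C)*(13 + C))
(-146*V(0))*X(T) = -146*(-780 - 294*0 - 18*0²)*(-11)² = -146*(-780 + 0 - 18*0)*121 = -146*(-780 + 0 + 0)*121 = -146*(-780)*121 = 113880*121 = 13779480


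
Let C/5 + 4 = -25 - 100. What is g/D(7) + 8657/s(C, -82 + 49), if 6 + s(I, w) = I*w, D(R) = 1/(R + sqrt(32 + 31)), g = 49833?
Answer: 7422783506/21279 + 149499*sqrt(7) ≈ 7.4437e+5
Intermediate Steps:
D(R) = 1/(R + 3*sqrt(7)) (D(R) = 1/(R + sqrt(63)) = 1/(R + 3*sqrt(7)))
C = -645 (C = -20 + 5*(-25 - 100) = -20 + 5*(-125) = -20 - 625 = -645)
s(I, w) = -6 + I*w
g/D(7) + 8657/s(C, -82 + 49) = 49833/(1/(7 + 3*sqrt(7))) + 8657/(-6 - 645*(-82 + 49)) = 49833*(7 + 3*sqrt(7)) + 8657/(-6 - 645*(-33)) = (348831 + 149499*sqrt(7)) + 8657/(-6 + 21285) = (348831 + 149499*sqrt(7)) + 8657/21279 = 7422783506/21279 + 149499*sqrt(7)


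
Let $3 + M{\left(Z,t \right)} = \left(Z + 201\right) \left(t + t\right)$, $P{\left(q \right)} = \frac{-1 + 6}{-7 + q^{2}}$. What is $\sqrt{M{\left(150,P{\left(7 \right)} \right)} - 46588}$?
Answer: $\frac{4 i \sqrt{142429}}{7} \approx 215.66 i$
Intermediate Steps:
$P{\left(q \right)} = \frac{5}{-7 + q^{2}}$
$M{\left(Z,t \right)} = -3 + 2 t \left(201 + Z\right)$ ($M{\left(Z,t \right)} = -3 + \left(Z + 201\right) \left(t + t\right) = -3 + \left(201 + Z\right) 2 t = -3 + 2 t \left(201 + Z\right)$)
$\sqrt{M{\left(150,P{\left(7 \right)} \right)} - 46588} = \sqrt{\left(-3 + 402 \frac{5}{-7 + 7^{2}} + 2 \cdot 150 \frac{5}{-7 + 7^{2}}\right) - 46588} = \sqrt{\left(-3 + 402 \frac{5}{-7 + 49} + 2 \cdot 150 \frac{5}{-7 + 49}\right) - 46588} = \sqrt{\left(-3 + 402 \cdot \frac{5}{42} + 2 \cdot 150 \cdot \frac{5}{42}\right) - 46588} = \sqrt{\left(-3 + \frac{335}{7} + \frac{250}{7}\right) - 46588} = \sqrt{\frac{564}{7} - 46588} = \sqrt{- \frac{325552}{7}} = \frac{4 i \sqrt{142429}}{7}$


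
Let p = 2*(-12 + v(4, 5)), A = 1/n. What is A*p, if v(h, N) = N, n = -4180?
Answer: 7/2090 ≈ 0.0033493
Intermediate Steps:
A = -1/4180 (A = 1/(-4180) = -1/4180 ≈ -0.00023923)
p = -14 (p = 2*(-12 + 5) = 2*(-7) = -14)
A*p = -1/4180*(-14) = 7/2090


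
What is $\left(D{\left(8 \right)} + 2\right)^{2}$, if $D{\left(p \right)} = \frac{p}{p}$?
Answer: $9$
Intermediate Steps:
$D{\left(p \right)} = 1$
$\left(D{\left(8 \right)} + 2\right)^{2} = \left(1 + 2\right)^{2} = 3^{2} = 9$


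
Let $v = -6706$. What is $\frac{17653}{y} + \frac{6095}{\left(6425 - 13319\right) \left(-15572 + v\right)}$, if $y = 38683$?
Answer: $\frac{7079539207}{15512037732} \approx 0.45639$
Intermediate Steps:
$\frac{17653}{y} + \frac{6095}{\left(6425 - 13319\right) \left(-15572 + v\right)} = \frac{17653}{38683} + \frac{6095}{\left(6425 - 13319\right) \left(-15572 - 6706\right)} = 17653 \cdot \frac{1}{38683} + \frac{6095}{\left(-6894\right) \left(-22278\right)} = \frac{17653}{38683} + \frac{6095}{153584532} = \frac{7079539207}{15512037732}$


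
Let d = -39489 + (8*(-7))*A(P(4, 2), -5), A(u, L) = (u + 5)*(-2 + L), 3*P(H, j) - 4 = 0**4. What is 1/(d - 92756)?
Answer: -3/389287 ≈ -7.7064e-6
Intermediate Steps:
P(H, j) = 4/3 (P(H, j) = 4/3 + (1/3)*0**4 = 4/3 + (1/3)*0 = 4/3 + 0 = 4/3)
A(u, L) = (-2 + L)*(5 + u) (A(u, L) = (5 + u)*(-2 + L) = (-2 + L)*(5 + u))
d = -111019/3 (d = -39489 + (8*(-7))*(-10 - 2*4/3 + 5*(-5) - 5*4/3) = -39489 - 56*(-10 - 8/3 - 25 - 20/3) = -39489 - 56*(-133/3) = -39489 + 7448/3 = -111019/3 ≈ -37006.)
1/(d - 92756) = 1/(-111019/3 - 92756) = 1/(-389287/3) = -3/389287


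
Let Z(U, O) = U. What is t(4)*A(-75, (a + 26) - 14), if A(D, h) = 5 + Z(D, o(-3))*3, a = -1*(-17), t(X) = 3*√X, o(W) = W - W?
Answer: -1320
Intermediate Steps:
o(W) = 0
a = 17
A(D, h) = 5 + 3*D (A(D, h) = 5 + D*3 = 5 + 3*D)
t(4)*A(-75, (a + 26) - 14) = (3*√4)*(5 + 3*(-75)) = (3*2)*(5 - 225) = 6*(-220) = -1320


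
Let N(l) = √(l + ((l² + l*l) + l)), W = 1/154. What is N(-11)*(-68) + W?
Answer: 1/154 - 136*√55 ≈ -1008.6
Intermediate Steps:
W = 1/154 ≈ 0.0064935
N(l) = √(2*l + 2*l²) (N(l) = √(l + ((l² + l²) + l)) = √(l + (2*l² + l)) = √(l + (l + 2*l²)) = √(2*l + 2*l²))
N(-11)*(-68) + W = (√2*√(-11*(1 - 11)))*(-68) + 1/154 = (√2*√(-11*(-10)))*(-68) + 1/154 = (√2*√110)*(-68) + 1/154 = (2*√55)*(-68) + 1/154 = -136*√55 + 1/154 = 1/154 - 136*√55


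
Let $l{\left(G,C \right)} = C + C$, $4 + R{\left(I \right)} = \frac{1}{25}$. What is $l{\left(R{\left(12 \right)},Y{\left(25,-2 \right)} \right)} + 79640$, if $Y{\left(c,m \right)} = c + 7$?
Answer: $79704$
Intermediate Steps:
$Y{\left(c,m \right)} = 7 + c$
$R{\left(I \right)} = - \frac{99}{25}$ ($R{\left(I \right)} = -4 + \frac{1}{25} = - \frac{99}{25}$)
$l{\left(G,C \right)} = 2 C$
$l{\left(R{\left(12 \right)},Y{\left(25,-2 \right)} \right)} + 79640 = 2 \left(7 + 25\right) + 79640 = 2 \cdot 32 + 79640 = 64 + 79640 = 79704$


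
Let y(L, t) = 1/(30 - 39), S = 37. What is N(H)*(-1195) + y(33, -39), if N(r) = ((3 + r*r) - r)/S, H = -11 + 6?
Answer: -354952/333 ≈ -1065.9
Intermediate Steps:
H = -5
N(r) = 3/37 - r/37 + r²/37 (N(r) = ((3 + r*r) - r)/37 = ((3 + r²) - r)*(1/37) = (3 + r² - r)*(1/37) = 3/37 - r/37 + r²/37)
y(L, t) = -⅑ (y(L, t) = 1/(-9) = -⅑)
N(H)*(-1195) + y(33, -39) = (3/37 - 1/37*(-5) + (1/37)*(-5)²)*(-1195) - ⅑ = (3/37 + 5/37 + (1/37)*25)*(-1195) - ⅑ = (3/37 + 5/37 + 25/37)*(-1195) - ⅑ = (33/37)*(-1195) - ⅑ = -39435/37 - ⅑ = -354952/333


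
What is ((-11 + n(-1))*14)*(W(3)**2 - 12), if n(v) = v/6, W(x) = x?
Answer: 469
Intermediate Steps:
n(v) = v/6 (n(v) = v*(1/6) = v/6)
((-11 + n(-1))*14)*(W(3)**2 - 12) = ((-11 + (1/6)*(-1))*14)*(3**2 - 12) = ((-11 - 1/6)*14)*(9 - 12) = -67/6*14*(-3) = -469/3*(-3) = 469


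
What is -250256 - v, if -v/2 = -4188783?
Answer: -8627822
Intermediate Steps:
v = 8377566 (v = -2*(-4188783) = 8377566)
-250256 - v = -250256 - 1*8377566 = -250256 - 8377566 = -8627822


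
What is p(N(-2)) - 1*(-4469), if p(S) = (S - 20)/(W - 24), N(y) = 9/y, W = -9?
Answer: 295003/66 ≈ 4469.7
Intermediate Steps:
p(S) = 20/33 - S/33 (p(S) = (S - 20)/(-9 - 24) = (-20 + S)/(-33) = (-20 + S)*(-1/33) = 20/33 - S/33)
p(N(-2)) - 1*(-4469) = (20/33 - 3/(11*(-2))) - 1*(-4469) = (20/33 - 3*(-1)/(11*2)) + 4469 = (20/33 - 1/33*(-9/2)) + 4469 = (20/33 + 3/22) + 4469 = 49/66 + 4469 = 295003/66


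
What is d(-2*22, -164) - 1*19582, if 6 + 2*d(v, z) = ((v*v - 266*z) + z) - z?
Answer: 3195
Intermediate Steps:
d(v, z) = -3 + v²/2 - 133*z (d(v, z) = -3 + (((v*v - 266*z) + z) - z)/2 = -3 + (((v² - 266*z) + z) - z)/2 = -3 + ((v² - 265*z) - z)/2 = -3 + (v² - 266*z)/2 = -3 + (v²/2 - 133*z) = -3 + v²/2 - 133*z)
d(-2*22, -164) - 1*19582 = (-3 + (-2*22)²/2 - 133*(-164)) - 1*19582 = (-3 + (½)*(-44)² + 21812) - 19582 = (-3 + (½)*1936 + 21812) - 19582 = (-3 + 968 + 21812) - 19582 = 22777 - 19582 = 3195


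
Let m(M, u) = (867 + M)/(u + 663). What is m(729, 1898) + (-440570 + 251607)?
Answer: -483932647/2561 ≈ -1.8896e+5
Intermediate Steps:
m(M, u) = (867 + M)/(663 + u)
m(729, 1898) + (-440570 + 251607) = (867 + 729)/(663 + 1898) + (-440570 + 251607) = 1596/2561 - 188963 = -483932647/2561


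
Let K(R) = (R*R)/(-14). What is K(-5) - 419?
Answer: -5891/14 ≈ -420.79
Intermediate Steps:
K(R) = -R**2/14 (K(R) = R**2*(-1/14) = -R**2/14)
K(-5) - 419 = -1/14*(-5)**2 - 419 = -1/14*25 - 419 = -25/14 - 419 = -5891/14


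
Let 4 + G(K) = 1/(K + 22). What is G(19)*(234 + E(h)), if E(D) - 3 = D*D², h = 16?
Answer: -706279/41 ≈ -17226.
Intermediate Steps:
G(K) = -4 + 1/(22 + K) (G(K) = -4 + 1/(K + 22) = -4 + 1/(22 + K))
E(D) = 3 + D³ (E(D) = 3 + D*D² = 3 + D³)
G(19)*(234 + E(h)) = ((-87 - 4*19)/(22 + 19))*(234 + (3 + 16³)) = ((-87 - 76)/41)*(234 + (3 + 4096)) = ((1/41)*(-163))*(234 + 4099) = -163/41*4333 = -706279/41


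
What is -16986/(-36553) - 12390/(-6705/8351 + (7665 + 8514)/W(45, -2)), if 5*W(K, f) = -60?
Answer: 15893846422998/1647215728939 ≈ 9.6489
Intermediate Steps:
W(K, f) = -12 (W(K, f) = (⅕)*(-60) = -12)
-16986/(-36553) - 12390/(-6705/8351 + (7665 + 8514)/W(45, -2)) = -16986/(-36553) - 12390/(-6705/8351 + (7665 + 8514)/(-12)) = -16986*(-1/36553) - 12390/(-6705*1/8351 + 16179*(-1/12)) = 16986/36553 - 12390/(-6705/8351 - 5393/4) = 16986/36553 - 12390/(-45063763/33404) = 16986/36553 - 12390*(-33404/45063763) = 16986/36553 + 413875560/45063763 = 15893846422998/1647215728939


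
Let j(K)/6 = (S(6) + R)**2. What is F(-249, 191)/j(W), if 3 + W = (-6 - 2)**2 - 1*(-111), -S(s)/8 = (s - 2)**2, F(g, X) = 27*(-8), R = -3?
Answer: -36/17161 ≈ -0.0020978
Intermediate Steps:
F(g, X) = -216
S(s) = -8*(-2 + s)**2 (S(s) = -8*(s - 2)**2 = -8*(-2 + s)**2)
W = 172 (W = -3 + ((-6 - 2)**2 - 1*(-111)) = -3 + ((-8)**2 + 111) = -3 + (64 + 111) = -3 + 175 = 172)
j(K) = 102966 (j(K) = 6*(-8*(-2 + 6)**2 - 3)**2 = 6*(-8*4**2 - 3)**2 = 6*(-8*16 - 3)**2 = 6*(-128 - 3)**2 = 6*(-131)**2 = 6*17161 = 102966)
F(-249, 191)/j(W) = -216/102966 = -216*1/102966 = -36/17161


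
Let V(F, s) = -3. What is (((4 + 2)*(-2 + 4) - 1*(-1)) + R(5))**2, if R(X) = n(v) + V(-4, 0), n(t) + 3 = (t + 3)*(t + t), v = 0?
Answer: 49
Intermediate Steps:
n(t) = -3 + 2*t*(3 + t) (n(t) = -3 + (t + 3)*(t + t) = -3 + (3 + t)*(2*t) = -3 + 2*t*(3 + t))
R(X) = -6 (R(X) = (-3 + 2*0**2 + 6*0) - 3 = (-3 + 2*0 + 0) - 3 = (-3 + 0 + 0) - 3 = -3 - 3 = -6)
(((4 + 2)*(-2 + 4) - 1*(-1)) + R(5))**2 = (((4 + 2)*(-2 + 4) - 1*(-1)) - 6)**2 = ((6*2 + 1) - 6)**2 = ((12 + 1) - 6)**2 = (13 - 6)**2 = 7**2 = 49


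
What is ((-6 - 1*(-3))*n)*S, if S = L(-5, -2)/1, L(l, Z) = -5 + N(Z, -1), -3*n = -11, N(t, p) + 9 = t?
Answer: 176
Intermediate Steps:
N(t, p) = -9 + t
n = 11/3 (n = -⅓*(-11) = 11/3 ≈ 3.6667)
L(l, Z) = -14 + Z (L(l, Z) = -5 + (-9 + Z) = -14 + Z)
S = -16 (S = (-14 - 2)/1 = -16*1 = -16)
((-6 - 1*(-3))*n)*S = ((-6 - 1*(-3))*(11/3))*(-16) = ((-6 + 3)*(11/3))*(-16) = -3*11/3*(-16) = -11*(-16) = 176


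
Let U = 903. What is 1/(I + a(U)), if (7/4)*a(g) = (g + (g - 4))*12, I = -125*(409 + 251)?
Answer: -7/491004 ≈ -1.4256e-5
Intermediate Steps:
I = -82500 (I = -125*660 = -82500)
a(g) = -192/7 + 96*g/7 (a(g) = 4*((g + (g - 4))*12)/7 = 4*((g + (-4 + g))*12)/7 = 4*((-4 + 2*g)*12)/7 = 4*(-48 + 24*g)/7 = -192/7 + 96*g/7)
1/(I + a(U)) = 1/(-82500 + (-192/7 + (96/7)*903)) = 1/(-82500 + (-192/7 + 12384)) = 1/(-82500 + 86496/7) = 1/(-491004/7) = -7/491004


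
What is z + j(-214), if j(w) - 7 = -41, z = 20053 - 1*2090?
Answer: 17929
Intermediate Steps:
z = 17963 (z = 20053 - 2090 = 17963)
j(w) = -34 (j(w) = 7 - 41 = -34)
z + j(-214) = 17963 - 34 = 17929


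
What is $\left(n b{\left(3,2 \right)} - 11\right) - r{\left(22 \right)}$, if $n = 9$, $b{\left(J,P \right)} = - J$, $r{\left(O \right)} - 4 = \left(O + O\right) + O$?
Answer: $-108$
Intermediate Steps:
$r{\left(O \right)} = 4 + 3 O$ ($r{\left(O \right)} = 4 + \left(\left(O + O\right) + O\right) = 4 + \left(2 O + O\right) = 4 + 3 O$)
$\left(n b{\left(3,2 \right)} - 11\right) - r{\left(22 \right)} = \left(9 \left(\left(-1\right) 3\right) - 11\right) - \left(4 + 3 \cdot 22\right) = \left(9 \left(-3\right) - 11\right) - \left(4 + 66\right) = \left(-27 - 11\right) - 70 = -38 - 70 = -108$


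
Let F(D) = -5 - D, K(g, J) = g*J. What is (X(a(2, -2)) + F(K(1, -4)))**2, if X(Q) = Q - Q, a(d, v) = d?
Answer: 1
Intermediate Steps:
K(g, J) = J*g
X(Q) = 0
(X(a(2, -2)) + F(K(1, -4)))**2 = (0 + (-5 - (-4)))**2 = (0 + (-5 - 1*(-4)))**2 = (0 + (-5 + 4))**2 = (0 - 1)**2 = (-1)**2 = 1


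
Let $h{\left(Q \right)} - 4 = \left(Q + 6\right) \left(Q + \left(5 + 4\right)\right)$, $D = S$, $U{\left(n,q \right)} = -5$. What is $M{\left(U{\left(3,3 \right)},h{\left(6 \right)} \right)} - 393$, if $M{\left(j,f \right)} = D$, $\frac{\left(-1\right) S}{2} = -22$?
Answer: $-349$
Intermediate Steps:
$S = 44$ ($S = \left(-2\right) \left(-22\right) = 44$)
$D = 44$
$h{\left(Q \right)} = 4 + \left(6 + Q\right) \left(9 + Q\right)$ ($h{\left(Q \right)} = 4 + \left(Q + 6\right) \left(Q + \left(5 + 4\right)\right) = 4 + \left(6 + Q\right) \left(Q + 9\right) = 4 + \left(6 + Q\right) \left(9 + Q\right)$)
$M{\left(j,f \right)} = 44$
$M{\left(U{\left(3,3 \right)},h{\left(6 \right)} \right)} - 393 = 44 - 393 = -349$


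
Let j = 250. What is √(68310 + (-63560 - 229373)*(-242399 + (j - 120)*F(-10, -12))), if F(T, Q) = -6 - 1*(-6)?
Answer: √71006734577 ≈ 2.6647e+5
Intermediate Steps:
F(T, Q) = 0 (F(T, Q) = -6 + 6 = 0)
√(68310 + (-63560 - 229373)*(-242399 + (j - 120)*F(-10, -12))) = √(68310 + (-63560 - 229373)*(-242399 + (250 - 120)*0)) = √(68310 - 292933*(-242399 + 130*0)) = √(68310 - 292933*(-242399 + 0)) = √(68310 - 292933*(-242399)) = √(68310 + 71006666267) = √71006734577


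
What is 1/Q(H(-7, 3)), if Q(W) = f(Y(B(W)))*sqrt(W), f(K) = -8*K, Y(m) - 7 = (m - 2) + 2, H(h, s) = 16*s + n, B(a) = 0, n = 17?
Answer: -sqrt(65)/3640 ≈ -0.0022149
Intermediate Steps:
H(h, s) = 17 + 16*s (H(h, s) = 16*s + 17 = 17 + 16*s)
Y(m) = 7 + m (Y(m) = 7 + ((m - 2) + 2) = 7 + ((-2 + m) + 2) = 7 + m)
Q(W) = -56*sqrt(W) (Q(W) = (-8*(7 + 0))*sqrt(W) = (-8*7)*sqrt(W) = -56*sqrt(W))
1/Q(H(-7, 3)) = 1/(-56*sqrt(17 + 16*3)) = 1/(-56*sqrt(17 + 48)) = 1/(-56*sqrt(65)) = -sqrt(65)/3640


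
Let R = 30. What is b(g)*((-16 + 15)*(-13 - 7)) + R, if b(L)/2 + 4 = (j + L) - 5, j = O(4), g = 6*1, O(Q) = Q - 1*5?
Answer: -130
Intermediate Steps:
O(Q) = -5 + Q (O(Q) = Q - 5 = -5 + Q)
g = 6
j = -1 (j = -5 + 4 = -1)
b(L) = -20 + 2*L (b(L) = -8 + 2*((-1 + L) - 5) = -8 + 2*(-6 + L) = -8 + (-12 + 2*L) = -20 + 2*L)
b(g)*((-16 + 15)*(-13 - 7)) + R = (-20 + 2*6)*((-16 + 15)*(-13 - 7)) + 30 = (-20 + 12)*(-1*(-20)) + 30 = -8*20 + 30 = -160 + 30 = -130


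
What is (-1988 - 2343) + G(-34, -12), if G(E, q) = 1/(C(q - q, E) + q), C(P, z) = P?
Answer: -51973/12 ≈ -4331.1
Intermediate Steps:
G(E, q) = 1/q (G(E, q) = 1/((q - q) + q) = 1/(0 + q) = 1/q)
(-1988 - 2343) + G(-34, -12) = (-1988 - 2343) + 1/(-12) = -4331 - 1/12 = -51973/12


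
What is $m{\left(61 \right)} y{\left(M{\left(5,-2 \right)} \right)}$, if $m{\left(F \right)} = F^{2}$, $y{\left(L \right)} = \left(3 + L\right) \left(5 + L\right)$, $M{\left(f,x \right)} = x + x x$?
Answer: $130235$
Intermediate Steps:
$M{\left(f,x \right)} = x + x^{2}$
$m{\left(61 \right)} y{\left(M{\left(5,-2 \right)} \right)} = 61^{2} \left(15 + \left(- 2 \left(1 - 2\right)\right)^{2} + 8 \left(- 2 \left(1 - 2\right)\right)\right) = 3721 \left(15 + \left(\left(-2\right) \left(-1\right)\right)^{2} + 8 \left(\left(-2\right) \left(-1\right)\right)\right) = 3721 \left(15 + 2^{2} + 8 \cdot 2\right) = 3721 \left(15 + 4 + 16\right) = 3721 \cdot 35 = 130235$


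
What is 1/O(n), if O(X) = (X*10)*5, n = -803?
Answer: -1/40150 ≈ -2.4907e-5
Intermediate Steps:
O(X) = 50*X (O(X) = (10*X)*5 = 50*X)
1/O(n) = 1/(50*(-803)) = 1/(-40150) = -1/40150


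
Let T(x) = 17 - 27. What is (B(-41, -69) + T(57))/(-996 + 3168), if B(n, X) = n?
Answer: -17/724 ≈ -0.023481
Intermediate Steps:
T(x) = -10
(B(-41, -69) + T(57))/(-996 + 3168) = (-41 - 10)/(-996 + 3168) = -51/2172 = -51*1/2172 = -17/724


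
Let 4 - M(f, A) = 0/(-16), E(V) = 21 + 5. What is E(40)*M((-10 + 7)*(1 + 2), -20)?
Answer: 104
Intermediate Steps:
E(V) = 26
M(f, A) = 4 (M(f, A) = 4 - 0/(-16) = 4 - 0*(-1)/16 = 4 - 1*0 = 4 + 0 = 4)
E(40)*M((-10 + 7)*(1 + 2), -20) = 26*4 = 104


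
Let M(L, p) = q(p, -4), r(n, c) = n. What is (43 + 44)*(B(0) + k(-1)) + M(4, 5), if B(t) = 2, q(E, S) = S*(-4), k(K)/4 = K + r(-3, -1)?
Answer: -1202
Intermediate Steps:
k(K) = -12 + 4*K (k(K) = 4*(K - 3) = 4*(-3 + K) = -12 + 4*K)
q(E, S) = -4*S
M(L, p) = 16 (M(L, p) = -4*(-4) = 16)
(43 + 44)*(B(0) + k(-1)) + M(4, 5) = (43 + 44)*(2 + (-12 + 4*(-1))) + 16 = 87*(2 + (-12 - 4)) + 16 = 87*(2 - 16) + 16 = 87*(-14) + 16 = -1218 + 16 = -1202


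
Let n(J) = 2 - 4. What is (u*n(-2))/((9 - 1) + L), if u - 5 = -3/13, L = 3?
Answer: -124/143 ≈ -0.86713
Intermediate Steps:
n(J) = -2
u = 62/13 (u = 5 - 3/13 = 62/13 ≈ 4.7692)
(u*n(-2))/((9 - 1) + L) = ((62/13)*(-2))/((9 - 1) + 3) = -124/(13*(8 + 3)) = -124/13/11 = -124/13*1/11 = -124/143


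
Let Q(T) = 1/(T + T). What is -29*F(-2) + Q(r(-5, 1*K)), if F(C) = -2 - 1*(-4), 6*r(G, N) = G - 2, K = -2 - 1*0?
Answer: -409/7 ≈ -58.429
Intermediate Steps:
K = -2 (K = -2 + 0 = -2)
r(G, N) = -1/3 + G/6 (r(G, N) = (G - 2)/6 = (-2 + G)/6 = -1/3 + G/6)
Q(T) = 1/(2*T)
F(C) = 2 (F(C) = -2 + 4 = 2)
-29*F(-2) + Q(r(-5, 1*K)) = -29*2 + 1/(2*(-1/3 + (1/6)*(-5))) = -58 + 1/(2*(-1/3 - 5/6)) = -58 + 1/(2*(-7/6)) = -58 + (1/2)*(-6/7) = -58 - 3/7 = -409/7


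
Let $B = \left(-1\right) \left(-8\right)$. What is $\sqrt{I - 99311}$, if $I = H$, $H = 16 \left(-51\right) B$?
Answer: $i \sqrt{105839} \approx 325.33 i$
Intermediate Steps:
$B = 8$
$H = -6528$ ($H = 16 \left(-51\right) 8 = \left(-816\right) 8 = -6528$)
$I = -6528$
$\sqrt{I - 99311} = \sqrt{-6528 - 99311} = \sqrt{-105839} = i \sqrt{105839}$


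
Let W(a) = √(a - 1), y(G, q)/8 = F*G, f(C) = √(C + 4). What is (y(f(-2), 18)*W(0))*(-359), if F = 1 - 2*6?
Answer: 31592*I*√2 ≈ 44678.0*I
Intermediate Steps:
F = -11 (F = 1 - 12 = -11)
f(C) = √(4 + C)
y(G, q) = -88*G (y(G, q) = 8*(-11*G) = -88*G)
W(a) = √(-1 + a)
(y(f(-2), 18)*W(0))*(-359) = ((-88*√(4 - 2))*√(-1 + 0))*(-359) = ((-88*√2)*√(-1))*(-359) = ((-88*√2)*I)*(-359) = -88*I*√2*(-359) = 31592*I*√2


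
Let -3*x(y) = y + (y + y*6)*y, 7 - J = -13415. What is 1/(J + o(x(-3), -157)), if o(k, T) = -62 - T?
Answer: 1/13517 ≈ 7.3981e-5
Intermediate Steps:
J = 13422 (J = 7 - 1*(-13415) = 7 + 13415 = 13422)
x(y) = -7*y²/3 - y/3 (x(y) = -(y + (y + y*6)*y)/3 = -(y + (y + 6*y)*y)/3 = -(y + (7*y)*y)/3 = -(y + 7*y²)/3 = -7*y²/3 - y/3)
1/(J + o(x(-3), -157)) = 1/(13422 + (-62 - 1*(-157))) = 1/(13422 + (-62 + 157)) = 1/(13422 + 95) = 1/13517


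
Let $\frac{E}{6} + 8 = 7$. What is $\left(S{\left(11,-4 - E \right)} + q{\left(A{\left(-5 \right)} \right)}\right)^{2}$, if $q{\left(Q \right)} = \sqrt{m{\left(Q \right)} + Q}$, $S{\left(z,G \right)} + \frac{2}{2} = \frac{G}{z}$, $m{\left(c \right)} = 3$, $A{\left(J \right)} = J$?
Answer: $\frac{\left(9 - 11 i \sqrt{2}\right)^{2}}{121} \approx -1.3306 - 2.3142 i$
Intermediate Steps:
$E = -6$ ($E = -48 + 6 \cdot 7 = -48 + 42 = -6$)
$S{\left(z,G \right)} = -1 + \frac{G}{z}$
$q{\left(Q \right)} = \sqrt{3 + Q}$
$\left(S{\left(11,-4 - E \right)} + q{\left(A{\left(-5 \right)} \right)}\right)^{2} = \left(\frac{\left(-4 - -6\right) - 11}{11} + \sqrt{3 - 5}\right)^{2} = \left(\frac{\left(-4 + 6\right) - 11}{11} + \sqrt{-2}\right)^{2} = \left(\frac{2 - 11}{11} + i \sqrt{2}\right)^{2} = \left(\frac{1}{11} \left(-9\right) + i \sqrt{2}\right)^{2} = \left(- \frac{9}{11} + i \sqrt{2}\right)^{2}$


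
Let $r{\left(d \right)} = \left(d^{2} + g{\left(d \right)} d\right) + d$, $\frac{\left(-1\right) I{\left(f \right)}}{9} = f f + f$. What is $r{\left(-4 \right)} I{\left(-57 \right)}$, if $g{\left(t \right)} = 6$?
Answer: $344736$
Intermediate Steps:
$I{\left(f \right)} = - 9 f - 9 f^{2}$ ($I{\left(f \right)} = - 9 \left(f f + f\right) = - 9 \left(f^{2} + f\right) = - 9 \left(f + f^{2}\right) = - 9 f - 9 f^{2}$)
$r{\left(d \right)} = d^{2} + 7 d$ ($r{\left(d \right)} = \left(d^{2} + 6 d\right) + d = d^{2} + 7 d$)
$r{\left(-4 \right)} I{\left(-57 \right)} = - 4 \left(7 - 4\right) \left(\left(-9\right) \left(-57\right) \left(1 - 57\right)\right) = \left(-4\right) 3 \left(\left(-9\right) \left(-57\right) \left(-56\right)\right) = \left(-12\right) \left(-28728\right) = 344736$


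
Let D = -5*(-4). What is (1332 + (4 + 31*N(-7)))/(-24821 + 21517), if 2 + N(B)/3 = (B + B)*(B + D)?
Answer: 1972/413 ≈ 4.7748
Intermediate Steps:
D = 20
N(B) = -6 + 6*B*(20 + B) (N(B) = -6 + 3*((B + B)*(B + 20)) = -6 + 3*((2*B)*(20 + B)) = -6 + 3*(2*B*(20 + B)) = -6 + 6*B*(20 + B))
(1332 + (4 + 31*N(-7)))/(-24821 + 21517) = (1332 + (4 + 31*(-6 + 6*(-7)² + 120*(-7))))/(-24821 + 21517) = (1332 + (4 + 31*(-6 + 6*49 - 840)))/(-3304) = (1332 + (4 + 31*(-6 + 294 - 840)))*(-1/3304) = (1332 + (4 + 31*(-552)))*(-1/3304) = (1332 + (4 - 17112))*(-1/3304) = (1332 - 17108)*(-1/3304) = -15776*(-1/3304) = 1972/413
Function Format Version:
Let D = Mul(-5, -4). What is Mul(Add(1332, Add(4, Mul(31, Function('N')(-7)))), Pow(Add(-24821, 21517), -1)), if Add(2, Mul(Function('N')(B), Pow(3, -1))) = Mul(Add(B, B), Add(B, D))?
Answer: Rational(1972, 413) ≈ 4.7748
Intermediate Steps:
D = 20
Function('N')(B) = Add(-6, Mul(6, B, Add(20, B))) (Function('N')(B) = Add(-6, Mul(3, Mul(Add(B, B), Add(B, 20)))) = Add(-6, Mul(3, Mul(Mul(2, B), Add(20, B)))) = Add(-6, Mul(3, Mul(2, B, Add(20, B)))) = Add(-6, Mul(6, B, Add(20, B))))
Mul(Add(1332, Add(4, Mul(31, Function('N')(-7)))), Pow(Add(-24821, 21517), -1)) = Mul(Add(1332, Add(4, Mul(31, Add(-6, Mul(6, Pow(-7, 2)), Mul(120, -7))))), Pow(Add(-24821, 21517), -1)) = Mul(Add(1332, Add(4, Mul(31, Add(-6, Mul(6, 49), -840)))), Pow(-3304, -1)) = Mul(Add(1332, Add(4, Mul(31, Add(-6, 294, -840)))), Rational(-1, 3304)) = Mul(Add(1332, Add(4, Mul(31, -552))), Rational(-1, 3304)) = Mul(Add(1332, Add(4, -17112)), Rational(-1, 3304)) = Mul(Add(1332, -17108), Rational(-1, 3304)) = Mul(-15776, Rational(-1, 3304)) = Rational(1972, 413)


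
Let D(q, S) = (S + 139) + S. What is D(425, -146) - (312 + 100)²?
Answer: -169897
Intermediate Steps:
D(q, S) = 139 + 2*S (D(q, S) = (139 + S) + S = 139 + 2*S)
D(425, -146) - (312 + 100)² = (139 + 2*(-146)) - (312 + 100)² = (139 - 292) - 1*412² = -153 - 1*169744 = -153 - 169744 = -169897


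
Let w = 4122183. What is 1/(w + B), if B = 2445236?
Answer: 1/6567419 ≈ 1.5227e-7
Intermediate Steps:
1/(w + B) = 1/(4122183 + 2445236) = 1/6567419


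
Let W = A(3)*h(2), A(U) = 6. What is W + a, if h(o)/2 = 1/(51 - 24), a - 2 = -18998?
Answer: -170960/9 ≈ -18996.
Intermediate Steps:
a = -18996 (a = 2 - 18998 = -18996)
h(o) = 2/27 (h(o) = 2/(51 - 24) = 2/27)
W = 4/9 (W = 6*(2/27) = 4/9 ≈ 0.44444)
W + a = 4/9 - 18996 = -170960/9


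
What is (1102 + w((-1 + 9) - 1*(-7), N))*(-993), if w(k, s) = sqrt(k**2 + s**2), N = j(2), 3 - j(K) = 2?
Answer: -1094286 - 993*sqrt(226) ≈ -1.1092e+6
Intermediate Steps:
j(K) = 1 (j(K) = 3 - 1*2 = 3 - 2 = 1)
N = 1
(1102 + w((-1 + 9) - 1*(-7), N))*(-993) = (1102 + sqrt(((-1 + 9) - 1*(-7))**2 + 1**2))*(-993) = (1102 + sqrt((8 + 7)**2 + 1))*(-993) = (1102 + sqrt(15**2 + 1))*(-993) = (1102 + sqrt(225 + 1))*(-993) = (1102 + sqrt(226))*(-993) = -1094286 - 993*sqrt(226)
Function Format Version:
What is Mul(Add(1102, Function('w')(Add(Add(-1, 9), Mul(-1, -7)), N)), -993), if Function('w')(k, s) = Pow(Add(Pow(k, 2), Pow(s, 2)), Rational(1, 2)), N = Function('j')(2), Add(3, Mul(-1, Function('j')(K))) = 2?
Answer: Add(-1094286, Mul(-993, Pow(226, Rational(1, 2)))) ≈ -1.1092e+6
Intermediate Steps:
Function('j')(K) = 1 (Function('j')(K) = Add(3, Mul(-1, 2)) = Add(3, -2) = 1)
N = 1
Mul(Add(1102, Function('w')(Add(Add(-1, 9), Mul(-1, -7)), N)), -993) = Mul(Add(1102, Pow(Add(Pow(Add(Add(-1, 9), Mul(-1, -7)), 2), Pow(1, 2)), Rational(1, 2))), -993) = Mul(Add(1102, Pow(Add(Pow(Add(8, 7), 2), 1), Rational(1, 2))), -993) = Mul(Add(1102, Pow(Add(Pow(15, 2), 1), Rational(1, 2))), -993) = Mul(Add(1102, Pow(Add(225, 1), Rational(1, 2))), -993) = Mul(Add(1102, Pow(226, Rational(1, 2))), -993) = Add(-1094286, Mul(-993, Pow(226, Rational(1, 2))))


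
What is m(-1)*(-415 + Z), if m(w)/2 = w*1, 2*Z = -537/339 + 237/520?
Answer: 48837099/58760 ≈ 831.13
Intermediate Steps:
Z = -66299/117520 (Z = (-537/339 + 237/520)/2 = (-537*1/339 + 237*(1/520))/2 = (-179/113 + 237/520)/2 = (½)*(-66299/58760) = -66299/117520 ≈ -0.56415)
m(w) = 2*w (m(w) = 2*(w*1) = 2*w)
m(-1)*(-415 + Z) = (2*(-1))*(-415 - 66299/117520) = -2*(-48837099/117520) = 48837099/58760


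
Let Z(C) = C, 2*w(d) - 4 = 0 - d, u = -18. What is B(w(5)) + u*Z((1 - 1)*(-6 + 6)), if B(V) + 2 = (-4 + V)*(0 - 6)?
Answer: 25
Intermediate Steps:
w(d) = 2 - d/2 (w(d) = 2 + (0 - d)/2 = 2 + (-d)/2 = 2 - d/2)
B(V) = 22 - 6*V (B(V) = -2 + (-4 + V)*(0 - 6) = -2 + (-4 + V)*(-6) = -2 + (24 - 6*V) = 22 - 6*V)
B(w(5)) + u*Z((1 - 1)*(-6 + 6)) = (22 - 6*(2 - ½*5)) - 18*(1 - 1)*(-6 + 6) = (22 - 6*(2 - 5/2)) - 0*0 = (22 - 6*(-½)) - 18*0 = (22 + 3) + 0 = 25 + 0 = 25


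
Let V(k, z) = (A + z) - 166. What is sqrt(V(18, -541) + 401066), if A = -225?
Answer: 7*sqrt(8166) ≈ 632.56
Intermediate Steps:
V(k, z) = -391 + z (V(k, z) = (-225 + z) - 166 = -391 + z)
sqrt(V(18, -541) + 401066) = sqrt((-391 - 541) + 401066) = sqrt(-932 + 401066) = sqrt(400134) = 7*sqrt(8166)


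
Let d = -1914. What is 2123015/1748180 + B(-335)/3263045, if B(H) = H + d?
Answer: 1384712364771/1140878001620 ≈ 1.2137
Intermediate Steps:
B(H) = -1914 + H (B(H) = H - 1914 = -1914 + H)
2123015/1748180 + B(-335)/3263045 = 2123015/1748180 + (-1914 - 335)/3263045 = 2123015*(1/1748180) - 2249*1/3263045 = 424603/349636 - 2249/3263045 = 1384712364771/1140878001620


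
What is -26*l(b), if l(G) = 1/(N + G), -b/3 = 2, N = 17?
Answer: -26/11 ≈ -2.3636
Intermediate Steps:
b = -6 (b = -3*2 = -6)
l(G) = 1/(17 + G)
-26*l(b) = -26/(17 - 6) = -26/11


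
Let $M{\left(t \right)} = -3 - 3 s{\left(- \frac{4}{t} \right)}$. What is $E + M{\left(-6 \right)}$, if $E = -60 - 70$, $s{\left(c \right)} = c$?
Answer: $-135$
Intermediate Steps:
$E = -130$
$M{\left(t \right)} = -3 + \frac{12}{t}$ ($M{\left(t \right)} = -3 - 3 \left(- \frac{4}{t}\right) = -3 + \frac{12}{t}$)
$E + M{\left(-6 \right)} = -130 - \left(3 - \frac{12}{-6}\right) = -130 + \left(-3 + 12 \left(- \frac{1}{6}\right)\right) = -130 - 5 = -135$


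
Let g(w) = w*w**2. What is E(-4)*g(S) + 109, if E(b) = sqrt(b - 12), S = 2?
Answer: 109 + 32*I ≈ 109.0 + 32.0*I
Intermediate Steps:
g(w) = w**3
E(b) = sqrt(-12 + b)
E(-4)*g(S) + 109 = sqrt(-12 - 4)*2**3 + 109 = sqrt(-16)*8 + 109 = (4*I)*8 + 109 = 32*I + 109 = 109 + 32*I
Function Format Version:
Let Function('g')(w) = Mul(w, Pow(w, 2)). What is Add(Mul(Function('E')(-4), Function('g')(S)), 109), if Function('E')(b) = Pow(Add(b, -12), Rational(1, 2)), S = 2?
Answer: Add(109, Mul(32, I)) ≈ Add(109.00, Mul(32.000, I))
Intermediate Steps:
Function('g')(w) = Pow(w, 3)
Function('E')(b) = Pow(Add(-12, b), Rational(1, 2))
Add(Mul(Function('E')(-4), Function('g')(S)), 109) = Add(Mul(Pow(Add(-12, -4), Rational(1, 2)), Pow(2, 3)), 109) = Add(Mul(Pow(-16, Rational(1, 2)), 8), 109) = Add(Mul(Mul(4, I), 8), 109) = Add(Mul(32, I), 109) = Add(109, Mul(32, I))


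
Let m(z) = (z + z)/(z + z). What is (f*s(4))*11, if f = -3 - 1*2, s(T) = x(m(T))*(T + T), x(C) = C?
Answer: -440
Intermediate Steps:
m(z) = 1 (m(z) = (2*z)/((2*z)) = (2*z)*(1/(2*z)) = 1)
s(T) = 2*T (s(T) = 1*(T + T) = 1*(2*T) = 2*T)
f = -5 (f = -3 - 2 = -5)
(f*s(4))*11 = -10*4*11 = -5*8*11 = -40*11 = -440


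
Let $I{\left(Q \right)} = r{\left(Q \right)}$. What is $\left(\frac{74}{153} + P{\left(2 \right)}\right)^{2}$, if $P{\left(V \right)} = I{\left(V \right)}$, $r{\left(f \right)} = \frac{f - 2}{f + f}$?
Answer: $\frac{5476}{23409} \approx 0.23393$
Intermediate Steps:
$r{\left(f \right)} = \frac{-2 + f}{2 f}$
$I{\left(Q \right)} = \frac{-2 + Q}{2 Q}$
$P{\left(V \right)} = \frac{-2 + V}{2 V}$
$\left(\frac{74}{153} + P{\left(2 \right)}\right)^{2} = \left(\frac{74}{153} + \frac{-2 + 2}{2 \cdot 2}\right)^{2} = \left(74 \cdot \frac{1}{153} + \frac{1}{2} \cdot \frac{1}{2} \cdot 0\right)^{2} = \left(\frac{74}{153} + 0\right)^{2} = \left(\frac{74}{153}\right)^{2} = \frac{5476}{23409}$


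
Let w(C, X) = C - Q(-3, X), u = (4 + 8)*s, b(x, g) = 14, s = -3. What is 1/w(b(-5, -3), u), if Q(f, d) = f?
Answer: 1/17 ≈ 0.058824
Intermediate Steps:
u = -36 (u = (4 + 8)*(-3) = 12*(-3) = -36)
w(C, X) = 3 + C (w(C, X) = C - 1*(-3) = C + 3 = 3 + C)
1/w(b(-5, -3), u) = 1/(3 + 14) = 1/17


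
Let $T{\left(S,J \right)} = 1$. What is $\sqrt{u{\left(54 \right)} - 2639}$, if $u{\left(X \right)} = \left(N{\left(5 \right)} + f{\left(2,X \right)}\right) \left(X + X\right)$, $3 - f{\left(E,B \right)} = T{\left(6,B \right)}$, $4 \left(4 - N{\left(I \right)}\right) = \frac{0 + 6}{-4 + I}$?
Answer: $i \sqrt{2153} \approx 46.4 i$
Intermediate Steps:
$N{\left(I \right)} = 4 - \frac{3}{2 \left(-4 + I\right)}$ ($N{\left(I \right)} = 4 - \frac{\left(0 + 6\right) \frac{1}{-4 + I}}{4} = 4 - \frac{6 \frac{1}{-4 + I}}{4} = 4 - \frac{3}{2 \left(-4 + I\right)}$)
$f{\left(E,B \right)} = 2$ ($f{\left(E,B \right)} = 3 - 1 = 2$)
$u{\left(X \right)} = 9 X$ ($u{\left(X \right)} = \left(\frac{-35 + 8 \cdot 5}{2 \left(-4 + 5\right)} + 2\right) \left(X + X\right) = \left(\frac{-35 + 40}{2 \cdot 1} + 2\right) 2 X = \left(\frac{1}{2} \cdot 1 \cdot 5 + 2\right) 2 X = \left(\frac{5}{2} + 2\right) 2 X = \frac{9 \cdot 2 X}{2} = 9 X$)
$\sqrt{u{\left(54 \right)} - 2639} = \sqrt{9 \cdot 54 - 2639} = \sqrt{486 - 2639} = \sqrt{-2153} = i \sqrt{2153}$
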